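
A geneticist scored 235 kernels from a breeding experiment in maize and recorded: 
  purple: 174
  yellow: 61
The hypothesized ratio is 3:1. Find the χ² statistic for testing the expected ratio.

Under the 3:1 hypothesis (Σ ratio = 4, N = 235):
  purple: 235 × 3/4 = 176.25
  yellow: 235 × 1/4 = 58.75
χ² = Σ (O − E)² / E
  purple: (174 − 176.25)² / 176.25 = 0.0287
  yellow: (61 − 58.75)² / 58.75 = 0.0862
χ² = 0.0287 + 0.0862 = 0.1149 ≈ 0.115

0.115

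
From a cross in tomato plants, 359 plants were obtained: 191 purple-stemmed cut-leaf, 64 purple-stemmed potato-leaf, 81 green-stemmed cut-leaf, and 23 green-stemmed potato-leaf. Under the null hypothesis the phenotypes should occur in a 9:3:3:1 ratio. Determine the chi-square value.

Expected counts for N = 359 under a 9:3:3:1 ratio (total parts = 16):
  purple-stemmed cut-leaf: 359 × 9/16 = 201.9375
  purple-stemmed potato-leaf: 359 × 3/16 = 67.3125
  green-stemmed cut-leaf: 359 × 3/16 = 67.3125
  green-stemmed potato-leaf: 359 × 1/16 = 22.4375
χ² = Σ (O − E)² / E
  purple-stemmed cut-leaf: (191 − 201.9375)² / 201.9375 = 0.5924
  purple-stemmed potato-leaf: (64 − 67.3125)² / 67.3125 = 0.1630
  green-stemmed cut-leaf: (81 − 67.3125)² / 67.3125 = 2.7833
  green-stemmed potato-leaf: (23 − 22.4375)² / 22.4375 = 0.0141
χ² = 0.5924 + 0.1630 + 2.7833 + 0.0141 = 3.5528 ≈ 3.553

3.553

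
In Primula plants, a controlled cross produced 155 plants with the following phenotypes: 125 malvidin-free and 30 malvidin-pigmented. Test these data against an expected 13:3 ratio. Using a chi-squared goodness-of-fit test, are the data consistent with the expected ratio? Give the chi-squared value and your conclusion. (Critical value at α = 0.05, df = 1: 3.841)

Total ratio parts = 16. Expected numbers out of 155:
  malvidin-free: 155 × 13/16 = 125.9375
  malvidin-pigmented: 155 × 3/16 = 29.0625
χ² = Σ (O − E)² / E
  malvidin-free: (125 − 125.9375)² / 125.9375 = 0.0070
  malvidin-pigmented: (30 − 29.0625)² / 29.0625 = 0.0302
χ² = 0.0070 + 0.0302 = 0.0372 ≈ 0.037
Degrees of freedom = 2 − 1 = 1; critical value at α = 0.05 is 3.841.
Since 0.037 < 3.841, we fail to reject the null hypothesis — the data are consistent with the 13:3 ratio.

0.037; consistent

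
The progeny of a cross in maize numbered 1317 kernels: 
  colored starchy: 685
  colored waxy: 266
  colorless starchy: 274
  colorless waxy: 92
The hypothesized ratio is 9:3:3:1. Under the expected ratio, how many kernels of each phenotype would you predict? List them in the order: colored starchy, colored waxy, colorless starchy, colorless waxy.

740.8125, 246.9375, 246.9375, 82.3125

Expected counts for N = 1317 under a 9:3:3:1 ratio (total parts = 16):
  colored starchy: 1317 × 9/16 = 740.8125
  colored waxy: 1317 × 3/16 = 246.9375
  colorless starchy: 1317 × 3/16 = 246.9375
  colorless waxy: 1317 × 1/16 = 82.3125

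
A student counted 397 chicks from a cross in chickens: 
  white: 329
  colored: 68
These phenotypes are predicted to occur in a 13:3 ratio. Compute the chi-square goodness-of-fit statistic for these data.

The 13:3 ratio has 16 parts, so with N = 397 the expected counts are:
  white: 397 × 13/16 = 322.5625
  colored: 397 × 3/16 = 74.4375
χ² = Σ (O − E)² / E
  white: (329 − 322.5625)² / 322.5625 = 0.1285
  colored: (68 − 74.4375)² / 74.4375 = 0.5567
χ² = 0.1285 + 0.5567 = 0.6852 ≈ 0.685

0.685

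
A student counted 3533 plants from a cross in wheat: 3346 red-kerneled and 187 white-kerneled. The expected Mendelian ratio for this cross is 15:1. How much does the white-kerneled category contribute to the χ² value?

5.178

Expected counts for N = 3533 under a 15:1 ratio (total parts = 16):
  red-kerneled: 3533 × 15/16 = 3312.1875
  white-kerneled: 3533 × 1/16 = 220.8125
Contribution of white-kerneled: (187 − 220.8125)² / 220.8125 = 5.1776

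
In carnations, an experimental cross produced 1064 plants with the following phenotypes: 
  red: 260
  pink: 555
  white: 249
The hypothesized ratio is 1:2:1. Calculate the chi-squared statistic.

2.216

Expected counts for N = 1064 under a 1:2:1 ratio (total parts = 4):
  red: 1064 × 1/4 = 266
  pink: 1064 × 2/4 = 532
  white: 1064 × 1/4 = 266
χ² = Σ (O − E)² / E
  red: (260 − 266)² / 266 = 0.1353
  pink: (555 − 532)² / 532 = 0.9944
  white: (249 − 266)² / 266 = 1.0865
χ² = 0.1353 + 0.9944 + 1.0865 = 2.2162 ≈ 2.216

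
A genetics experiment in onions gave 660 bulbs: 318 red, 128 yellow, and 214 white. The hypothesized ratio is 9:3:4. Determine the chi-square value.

22.335

Expected counts for N = 660 under a 9:3:4 ratio (total parts = 16):
  red: 660 × 9/16 = 371.25
  yellow: 660 × 3/16 = 123.75
  white: 660 × 4/16 = 165
χ² = Σ (O − E)² / E
  red: (318 − 371.25)² / 371.25 = 7.6379
  yellow: (128 − 123.75)² / 123.75 = 0.1460
  white: (214 − 165)² / 165 = 14.5515
χ² = 7.6379 + 0.1460 + 14.5515 = 22.3354 ≈ 22.335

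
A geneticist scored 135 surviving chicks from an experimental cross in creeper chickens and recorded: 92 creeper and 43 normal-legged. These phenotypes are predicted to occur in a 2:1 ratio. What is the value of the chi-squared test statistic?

0.133

The 2:1 ratio has 3 parts, so with N = 135 the expected counts are:
  creeper: 135 × 2/3 = 90
  normal-legged: 135 × 1/3 = 45
χ² = Σ (O − E)² / E
  creeper: (92 − 90)² / 90 = 0.0444
  normal-legged: (43 − 45)² / 45 = 0.0889
χ² = 0.0444 + 0.0889 = 0.1333 ≈ 0.133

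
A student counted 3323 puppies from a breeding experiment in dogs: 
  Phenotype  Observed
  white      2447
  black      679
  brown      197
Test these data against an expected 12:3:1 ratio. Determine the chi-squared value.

6.394

Expected counts for N = 3323 under a 12:3:1 ratio (total parts = 16):
  white: 3323 × 12/16 = 2492.25
  black: 3323 × 3/16 = 623.0625
  brown: 3323 × 1/16 = 207.6875
χ² = Σ (O − E)² / E
  white: (2447 − 2492.25)² / 2492.25 = 0.8216
  black: (679 − 623.0625)² / 623.0625 = 5.0220
  brown: (197 − 207.6875)² / 207.6875 = 0.5500
χ² = 0.8216 + 5.0220 + 0.5500 = 6.3936 ≈ 6.394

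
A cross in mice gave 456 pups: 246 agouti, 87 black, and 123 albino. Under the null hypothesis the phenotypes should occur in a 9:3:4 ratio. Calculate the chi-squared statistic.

1.167

Expected counts for N = 456 under a 9:3:4 ratio (total parts = 16):
  agouti: 456 × 9/16 = 256.5
  black: 456 × 3/16 = 85.5
  albino: 456 × 4/16 = 114
χ² = Σ (O − E)² / E
  agouti: (246 − 256.5)² / 256.5 = 0.4298
  black: (87 − 85.5)² / 85.5 = 0.0263
  albino: (123 − 114)² / 114 = 0.7105
χ² = 0.4298 + 0.0263 + 0.7105 = 1.1666 ≈ 1.167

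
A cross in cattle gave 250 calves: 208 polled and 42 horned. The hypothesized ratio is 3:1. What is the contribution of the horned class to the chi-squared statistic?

6.724

Under the 3:1 hypothesis (Σ ratio = 4, N = 250):
  polled: 250 × 3/4 = 187.5
  horned: 250 × 1/4 = 62.5
Contribution of horned: (42 − 62.5)² / 62.5 = 6.7240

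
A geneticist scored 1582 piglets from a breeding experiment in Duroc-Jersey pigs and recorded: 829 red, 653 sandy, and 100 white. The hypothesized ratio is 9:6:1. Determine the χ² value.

Under the 9:6:1 hypothesis (Σ ratio = 16, N = 1582):
  red: 1582 × 9/16 = 889.875
  sandy: 1582 × 6/16 = 593.25
  white: 1582 × 1/16 = 98.875
χ² = Σ (O − E)² / E
  red: (829 − 889.875)² / 889.875 = 4.1644
  sandy: (653 − 593.25)² / 593.25 = 6.0178
  white: (100 − 98.875)² / 98.875 = 0.0128
χ² = 4.1644 + 6.0178 + 0.0128 = 10.195

10.195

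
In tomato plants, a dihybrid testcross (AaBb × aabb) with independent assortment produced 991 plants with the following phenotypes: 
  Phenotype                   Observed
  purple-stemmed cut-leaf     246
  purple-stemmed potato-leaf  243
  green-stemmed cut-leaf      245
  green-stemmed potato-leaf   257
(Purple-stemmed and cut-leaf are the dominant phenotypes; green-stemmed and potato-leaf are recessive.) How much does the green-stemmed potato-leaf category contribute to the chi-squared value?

0.345

A dihybrid testcross with independent assortment gives a 1:1:1:1 ratio.
Total ratio parts = 4. Expected numbers out of 991:
  purple-stemmed cut-leaf: 991 × 1/4 = 247.75
  purple-stemmed potato-leaf: 991 × 1/4 = 247.75
  green-stemmed cut-leaf: 991 × 1/4 = 247.75
  green-stemmed potato-leaf: 991 × 1/4 = 247.75
Contribution of green-stemmed potato-leaf: (257 − 247.75)² / 247.75 = 0.3454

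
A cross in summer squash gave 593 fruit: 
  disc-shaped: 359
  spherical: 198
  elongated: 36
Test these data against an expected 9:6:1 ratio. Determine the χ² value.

4.642

Total ratio parts = 16. Expected numbers out of 593:
  disc-shaped: 593 × 9/16 = 333.5625
  spherical: 593 × 6/16 = 222.375
  elongated: 593 × 1/16 = 37.0625
χ² = Σ (O − E)² / E
  disc-shaped: (359 − 333.5625)² / 333.5625 = 1.9399
  spherical: (198 − 222.375)² / 222.375 = 2.6718
  elongated: (36 − 37.0625)² / 37.0625 = 0.0305
χ² = 1.9399 + 2.6718 + 0.0305 = 4.6422 ≈ 4.642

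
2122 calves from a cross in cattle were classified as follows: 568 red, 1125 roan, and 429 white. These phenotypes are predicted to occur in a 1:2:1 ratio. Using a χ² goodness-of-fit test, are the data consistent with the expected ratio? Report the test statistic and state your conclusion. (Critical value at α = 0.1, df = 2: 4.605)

25.931; not consistent

Expected counts for N = 2122 under a 1:2:1 ratio (total parts = 4):
  red: 2122 × 1/4 = 530.5
  roan: 2122 × 2/4 = 1061
  white: 2122 × 1/4 = 530.5
χ² = Σ (O − E)² / E
  red: (568 − 530.5)² / 530.5 = 2.6508
  roan: (1125 − 1061)² / 1061 = 3.8605
  white: (429 − 530.5)² / 530.5 = 19.4199
χ² = 2.6508 + 3.8605 + 19.4199 = 25.9312 ≈ 25.931
Degrees of freedom = 3 − 1 = 2; critical value at α = 0.1 is 4.605.
Since 25.931 > 4.605, we reject the null hypothesis — the data do not fit the 1:2:1 ratio.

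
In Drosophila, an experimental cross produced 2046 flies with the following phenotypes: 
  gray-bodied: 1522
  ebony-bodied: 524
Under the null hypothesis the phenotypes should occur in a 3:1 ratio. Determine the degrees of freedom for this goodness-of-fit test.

A goodness-of-fit test with 2 phenotype classes has df = 2 − 1 = 1.

1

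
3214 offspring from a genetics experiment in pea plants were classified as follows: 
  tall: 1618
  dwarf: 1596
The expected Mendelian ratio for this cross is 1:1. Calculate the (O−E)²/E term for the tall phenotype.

Under the 1:1 hypothesis (Σ ratio = 2, N = 3214):
  tall: 3214 × 1/2 = 1607
  dwarf: 3214 × 1/2 = 1607
Contribution of tall: (1618 − 1607)² / 1607 = 0.0753

0.075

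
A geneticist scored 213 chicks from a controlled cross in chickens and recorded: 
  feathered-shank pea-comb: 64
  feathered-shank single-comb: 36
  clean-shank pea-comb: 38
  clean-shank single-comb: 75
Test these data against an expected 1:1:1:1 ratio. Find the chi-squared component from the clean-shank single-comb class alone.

Total ratio parts = 4. Expected numbers out of 213:
  feathered-shank pea-comb: 213 × 1/4 = 53.25
  feathered-shank single-comb: 213 × 1/4 = 53.25
  clean-shank pea-comb: 213 × 1/4 = 53.25
  clean-shank single-comb: 213 × 1/4 = 53.25
Contribution of clean-shank single-comb: (75 − 53.25)² / 53.25 = 8.8838

8.884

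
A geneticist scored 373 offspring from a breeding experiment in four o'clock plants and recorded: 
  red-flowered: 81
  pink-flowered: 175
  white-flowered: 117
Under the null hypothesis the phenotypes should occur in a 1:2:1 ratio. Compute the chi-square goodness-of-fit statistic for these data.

8.367

Under the 1:2:1 hypothesis (Σ ratio = 4, N = 373):
  red-flowered: 373 × 1/4 = 93.25
  pink-flowered: 373 × 2/4 = 186.5
  white-flowered: 373 × 1/4 = 93.25
χ² = Σ (O − E)² / E
  red-flowered: (81 − 93.25)² / 93.25 = 1.6092
  pink-flowered: (175 − 186.5)² / 186.5 = 0.7091
  white-flowered: (117 − 93.25)² / 93.25 = 6.0489
χ² = 1.6092 + 0.7091 + 6.0489 = 8.3672 ≈ 8.367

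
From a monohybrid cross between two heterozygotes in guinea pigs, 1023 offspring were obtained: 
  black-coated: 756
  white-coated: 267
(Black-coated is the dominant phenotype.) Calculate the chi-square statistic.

0.660

For a monohybrid cross between heterozygotes with complete dominance, the expected phenotypic ratio is 3:1.
Expected counts for N = 1023 under a 3:1 ratio (total parts = 4):
  black-coated: 1023 × 3/4 = 767.25
  white-coated: 1023 × 1/4 = 255.75
χ² = Σ (O − E)² / E
  black-coated: (756 − 767.25)² / 767.25 = 0.1650
  white-coated: (267 − 255.75)² / 255.75 = 0.4949
χ² = 0.1650 + 0.4949 = 0.6599 ≈ 0.660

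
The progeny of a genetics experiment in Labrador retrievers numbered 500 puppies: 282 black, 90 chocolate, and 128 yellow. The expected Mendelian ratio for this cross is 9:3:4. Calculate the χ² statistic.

The 9:3:4 ratio has 16 parts, so with N = 500 the expected counts are:
  black: 500 × 9/16 = 281.25
  chocolate: 500 × 3/16 = 93.75
  yellow: 500 × 4/16 = 125
χ² = Σ (O − E)² / E
  black: (282 − 281.25)² / 281.25 = 0.0020
  chocolate: (90 − 93.75)² / 93.75 = 0.1500
  yellow: (128 − 125)² / 125 = 0.0720
χ² = 0.0020 + 0.1500 + 0.0720 = 0.224

0.224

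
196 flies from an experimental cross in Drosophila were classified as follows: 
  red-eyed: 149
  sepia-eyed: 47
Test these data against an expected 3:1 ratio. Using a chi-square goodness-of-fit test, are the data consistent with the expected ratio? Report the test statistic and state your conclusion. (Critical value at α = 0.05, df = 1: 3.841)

The 3:1 ratio has 4 parts, so with N = 196 the expected counts are:
  red-eyed: 196 × 3/4 = 147
  sepia-eyed: 196 × 1/4 = 49
χ² = Σ (O − E)² / E
  red-eyed: (149 − 147)² / 147 = 0.0272
  sepia-eyed: (47 − 49)² / 49 = 0.0816
χ² = 0.0272 + 0.0816 = 0.1088 ≈ 0.109
Degrees of freedom = 2 − 1 = 1; critical value at α = 0.05 is 3.841.
Since 0.109 < 3.841, we fail to reject the null hypothesis — the data are consistent with the 3:1 ratio.

0.109; consistent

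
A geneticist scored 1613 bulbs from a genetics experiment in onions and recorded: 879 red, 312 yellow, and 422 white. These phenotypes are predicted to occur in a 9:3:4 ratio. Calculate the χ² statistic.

The 9:3:4 ratio has 16 parts, so with N = 1613 the expected counts are:
  red: 1613 × 9/16 = 907.3125
  yellow: 1613 × 3/16 = 302.4375
  white: 1613 × 4/16 = 403.25
χ² = Σ (O − E)² / E
  red: (879 − 907.3125)² / 907.3125 = 0.8835
  yellow: (312 − 302.4375)² / 302.4375 = 0.3023
  white: (422 − 403.25)² / 403.25 = 0.8718
χ² = 0.8835 + 0.3023 + 0.8718 = 2.0576 ≈ 2.058

2.058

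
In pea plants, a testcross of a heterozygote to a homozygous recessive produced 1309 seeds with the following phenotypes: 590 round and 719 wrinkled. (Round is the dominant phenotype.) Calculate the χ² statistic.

12.713

A testcross of a heterozygote (Aa × aa) gives a 1:1 phenotypic ratio.
The 1:1 ratio has 2 parts, so with N = 1309 the expected counts are:
  round: 1309 × 1/2 = 654.5
  wrinkled: 1309 × 1/2 = 654.5
χ² = Σ (O − E)² / E
  round: (590 − 654.5)² / 654.5 = 6.3564
  wrinkled: (719 − 654.5)² / 654.5 = 6.3564
χ² = 6.3564 + 6.3564 = 12.7128 ≈ 12.713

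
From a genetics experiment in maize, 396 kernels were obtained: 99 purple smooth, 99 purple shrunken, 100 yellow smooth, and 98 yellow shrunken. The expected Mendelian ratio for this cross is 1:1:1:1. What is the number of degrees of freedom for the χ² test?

3

A goodness-of-fit test with 4 phenotype classes has df = 4 − 1 = 3.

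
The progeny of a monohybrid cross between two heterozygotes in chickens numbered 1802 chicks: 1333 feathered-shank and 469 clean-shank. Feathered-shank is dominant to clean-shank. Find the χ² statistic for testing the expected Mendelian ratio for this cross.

1.013

For a monohybrid cross between heterozygotes with complete dominance, the expected phenotypic ratio is 3:1.
Expected counts for N = 1802 under a 3:1 ratio (total parts = 4):
  feathered-shank: 1802 × 3/4 = 1351.5
  clean-shank: 1802 × 1/4 = 450.5
χ² = Σ (O − E)² / E
  feathered-shank: (1333 − 1351.5)² / 1351.5 = 0.2532
  clean-shank: (469 − 450.5)² / 450.5 = 0.7597
χ² = 0.2532 + 0.7597 = 1.0129 ≈ 1.013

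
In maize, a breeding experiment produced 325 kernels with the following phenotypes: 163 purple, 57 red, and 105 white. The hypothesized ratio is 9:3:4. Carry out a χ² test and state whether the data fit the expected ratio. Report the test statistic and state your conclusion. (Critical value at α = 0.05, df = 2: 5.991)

9.344; not consistent

Total ratio parts = 16. Expected numbers out of 325:
  purple: 325 × 9/16 = 182.8125
  red: 325 × 3/16 = 60.9375
  white: 325 × 4/16 = 81.25
χ² = Σ (O − E)² / E
  purple: (163 − 182.8125)² / 182.8125 = 2.1472
  red: (57 − 60.9375)² / 60.9375 = 0.2544
  white: (105 − 81.25)² / 81.25 = 6.9423
χ² = 2.1472 + 0.2544 + 6.9423 = 9.3439 ≈ 9.344
Degrees of freedom = 3 − 1 = 2; critical value at α = 0.05 is 5.991.
Since 9.344 > 5.991, we reject the null hypothesis — the data do not fit the 9:3:4 ratio.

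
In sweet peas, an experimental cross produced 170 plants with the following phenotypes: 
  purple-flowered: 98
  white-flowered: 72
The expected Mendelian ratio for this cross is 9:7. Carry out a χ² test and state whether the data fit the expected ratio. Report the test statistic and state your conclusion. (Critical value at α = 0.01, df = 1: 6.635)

0.135; consistent

Total ratio parts = 16. Expected numbers out of 170:
  purple-flowered: 170 × 9/16 = 95.625
  white-flowered: 170 × 7/16 = 74.375
χ² = Σ (O − E)² / E
  purple-flowered: (98 − 95.625)² / 95.625 = 0.0590
  white-flowered: (72 − 74.375)² / 74.375 = 0.0758
χ² = 0.0590 + 0.0758 = 0.1348 ≈ 0.135
Degrees of freedom = 2 − 1 = 1; critical value at α = 0.01 is 6.635.
Since 0.135 < 6.635, we fail to reject the null hypothesis — the data are consistent with the 9:7 ratio.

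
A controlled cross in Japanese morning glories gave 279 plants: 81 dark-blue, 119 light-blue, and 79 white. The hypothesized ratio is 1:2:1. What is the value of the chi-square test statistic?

Total ratio parts = 4. Expected numbers out of 279:
  dark-blue: 279 × 1/4 = 69.75
  light-blue: 279 × 2/4 = 139.5
  white: 279 × 1/4 = 69.75
χ² = Σ (O − E)² / E
  dark-blue: (81 − 69.75)² / 69.75 = 1.8145
  light-blue: (119 − 139.5)² / 139.5 = 3.0125
  white: (79 − 69.75)² / 69.75 = 1.2267
χ² = 1.8145 + 3.0125 + 1.2267 = 6.0537 ≈ 6.054

6.054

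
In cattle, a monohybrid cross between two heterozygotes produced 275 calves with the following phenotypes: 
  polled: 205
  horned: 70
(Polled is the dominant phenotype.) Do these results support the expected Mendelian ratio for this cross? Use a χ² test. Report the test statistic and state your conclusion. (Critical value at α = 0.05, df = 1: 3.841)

For a monohybrid cross between heterozygotes with complete dominance, the expected phenotypic ratio is 3:1.
Under the 3:1 hypothesis (Σ ratio = 4, N = 275):
  polled: 275 × 3/4 = 206.25
  horned: 275 × 1/4 = 68.75
χ² = Σ (O − E)² / E
  polled: (205 − 206.25)² / 206.25 = 0.0076
  horned: (70 − 68.75)² / 68.75 = 0.0227
χ² = 0.0076 + 0.0227 = 0.0303 ≈ 0.030
Degrees of freedom = 2 − 1 = 1; critical value at α = 0.05 is 3.841.
Since 0.030 < 3.841, we fail to reject the null hypothesis — the data are consistent with the 3:1 ratio.

0.030; consistent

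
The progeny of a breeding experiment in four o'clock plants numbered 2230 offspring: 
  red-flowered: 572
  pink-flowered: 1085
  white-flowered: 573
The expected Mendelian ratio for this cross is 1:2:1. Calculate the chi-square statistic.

Under the 1:2:1 hypothesis (Σ ratio = 4, N = 2230):
  red-flowered: 2230 × 1/4 = 557.5
  pink-flowered: 2230 × 2/4 = 1115
  white-flowered: 2230 × 1/4 = 557.5
χ² = Σ (O − E)² / E
  red-flowered: (572 − 557.5)² / 557.5 = 0.3771
  pink-flowered: (1085 − 1115)² / 1115 = 0.8072
  white-flowered: (573 − 557.5)² / 557.5 = 0.4309
χ² = 0.3771 + 0.8072 + 0.4309 = 1.6152 ≈ 1.615

1.615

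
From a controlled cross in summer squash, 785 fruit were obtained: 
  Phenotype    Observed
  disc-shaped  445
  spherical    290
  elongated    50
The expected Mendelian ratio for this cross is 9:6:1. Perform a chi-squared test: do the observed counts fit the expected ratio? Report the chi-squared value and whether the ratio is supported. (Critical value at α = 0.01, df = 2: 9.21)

Total ratio parts = 16. Expected numbers out of 785:
  disc-shaped: 785 × 9/16 = 441.5625
  spherical: 785 × 6/16 = 294.375
  elongated: 785 × 1/16 = 49.0625
χ² = Σ (O − E)² / E
  disc-shaped: (445 − 441.5625)² / 441.5625 = 0.0268
  spherical: (290 − 294.375)² / 294.375 = 0.0650
  elongated: (50 − 49.0625)² / 49.0625 = 0.0179
χ² = 0.0268 + 0.0650 + 0.0179 = 0.1097 ≈ 0.110
Degrees of freedom = 3 − 1 = 2; critical value at α = 0.01 is 9.21.
Since 0.110 < 9.21, we fail to reject the null hypothesis — the data are consistent with the 9:6:1 ratio.

0.110; consistent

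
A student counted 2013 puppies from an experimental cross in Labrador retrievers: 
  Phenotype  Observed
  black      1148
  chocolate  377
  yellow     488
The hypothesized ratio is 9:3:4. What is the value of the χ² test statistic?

0.680

The 9:3:4 ratio has 16 parts, so with N = 2013 the expected counts are:
  black: 2013 × 9/16 = 1132.3125
  chocolate: 2013 × 3/16 = 377.4375
  yellow: 2013 × 4/16 = 503.25
χ² = Σ (O − E)² / E
  black: (1148 − 1132.3125)² / 1132.3125 = 0.2173
  chocolate: (377 − 377.4375)² / 377.4375 = 0.0005
  yellow: (488 − 503.25)² / 503.25 = 0.4621
χ² = 0.2173 + 0.0005 + 0.4621 = 0.6799 ≈ 0.680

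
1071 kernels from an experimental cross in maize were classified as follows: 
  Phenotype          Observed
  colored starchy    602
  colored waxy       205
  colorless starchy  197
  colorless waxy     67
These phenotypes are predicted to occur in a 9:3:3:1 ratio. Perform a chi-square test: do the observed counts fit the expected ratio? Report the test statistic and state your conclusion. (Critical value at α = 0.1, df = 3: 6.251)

0.160; consistent

The 9:3:3:1 ratio has 16 parts, so with N = 1071 the expected counts are:
  colored starchy: 1071 × 9/16 = 602.4375
  colored waxy: 1071 × 3/16 = 200.8125
  colorless starchy: 1071 × 3/16 = 200.8125
  colorless waxy: 1071 × 1/16 = 66.9375
χ² = Σ (O − E)² / E
  colored starchy: (602 − 602.4375)² / 602.4375 = 0.0003
  colored waxy: (205 − 200.8125)² / 200.8125 = 0.0873
  colorless starchy: (197 − 200.8125)² / 200.8125 = 0.0724
  colorless waxy: (67 − 66.9375)² / 66.9375 = 0.0001
χ² = 0.0003 + 0.0873 + 0.0724 + 0.0001 = 0.1601 ≈ 0.160
Degrees of freedom = 4 − 1 = 3; critical value at α = 0.1 is 6.251.
Since 0.160 < 6.251, we fail to reject the null hypothesis — the data are consistent with the 9:3:3:1 ratio.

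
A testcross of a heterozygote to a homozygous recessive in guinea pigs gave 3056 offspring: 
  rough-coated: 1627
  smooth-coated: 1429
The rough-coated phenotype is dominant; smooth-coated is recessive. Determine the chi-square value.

12.829

A testcross of a heterozygote (Aa × aa) gives a 1:1 phenotypic ratio.
The 1:1 ratio has 2 parts, so with N = 3056 the expected counts are:
  rough-coated: 3056 × 1/2 = 1528
  smooth-coated: 3056 × 1/2 = 1528
χ² = Σ (O − E)² / E
  rough-coated: (1627 − 1528)² / 1528 = 6.4143
  smooth-coated: (1429 − 1528)² / 1528 = 6.4143
χ² = 6.4143 + 6.4143 = 12.8286 ≈ 12.829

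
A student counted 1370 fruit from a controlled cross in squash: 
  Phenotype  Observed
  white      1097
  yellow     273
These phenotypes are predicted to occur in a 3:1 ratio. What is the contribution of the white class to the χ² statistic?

4.701

The 3:1 ratio has 4 parts, so with N = 1370 the expected counts are:
  white: 1370 × 3/4 = 1027.5
  yellow: 1370 × 1/4 = 342.5
Contribution of white: (1097 − 1027.5)² / 1027.5 = 4.7010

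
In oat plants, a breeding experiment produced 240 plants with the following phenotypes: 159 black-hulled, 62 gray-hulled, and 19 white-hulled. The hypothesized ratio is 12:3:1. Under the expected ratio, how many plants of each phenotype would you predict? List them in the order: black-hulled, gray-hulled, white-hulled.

180, 45, 15

Total ratio parts = 16. Expected numbers out of 240:
  black-hulled: 240 × 12/16 = 180
  gray-hulled: 240 × 3/16 = 45
  white-hulled: 240 × 1/16 = 15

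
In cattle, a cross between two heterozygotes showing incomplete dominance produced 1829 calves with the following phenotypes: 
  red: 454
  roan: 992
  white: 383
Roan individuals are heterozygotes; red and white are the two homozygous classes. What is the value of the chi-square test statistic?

With incomplete dominance, a heterozygote × heterozygote cross gives a 1:2:1 phenotypic ratio.
Total ratio parts = 4. Expected numbers out of 1829:
  red: 1829 × 1/4 = 457.25
  roan: 1829 × 2/4 = 914.5
  white: 1829 × 1/4 = 457.25
χ² = Σ (O − E)² / E
  red: (454 − 457.25)² / 457.25 = 0.0231
  roan: (992 − 914.5)² / 914.5 = 6.5678
  white: (383 − 457.25)² / 457.25 = 12.0570
χ² = 0.0231 + 6.5678 + 12.0570 = 18.6479 ≈ 18.648

18.648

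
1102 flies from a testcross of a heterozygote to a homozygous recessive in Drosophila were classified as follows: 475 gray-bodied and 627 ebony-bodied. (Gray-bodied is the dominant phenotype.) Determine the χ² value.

A testcross of a heterozygote (Aa × aa) gives a 1:1 phenotypic ratio.
Under the 1:1 hypothesis (Σ ratio = 2, N = 1102):
  gray-bodied: 1102 × 1/2 = 551
  ebony-bodied: 1102 × 1/2 = 551
χ² = Σ (O − E)² / E
  gray-bodied: (475 − 551)² / 551 = 10.4828
  ebony-bodied: (627 − 551)² / 551 = 10.4828
χ² = 10.4828 + 10.4828 = 20.9656 ≈ 20.966

20.966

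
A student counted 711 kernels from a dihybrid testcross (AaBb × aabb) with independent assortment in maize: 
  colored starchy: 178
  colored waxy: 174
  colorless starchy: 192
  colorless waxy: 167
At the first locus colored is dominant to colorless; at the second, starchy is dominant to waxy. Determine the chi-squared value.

A dihybrid testcross with independent assortment gives a 1:1:1:1 ratio.
Expected counts for N = 711 under a 1:1:1:1 ratio (total parts = 4):
  colored starchy: 711 × 1/4 = 177.75
  colored waxy: 711 × 1/4 = 177.75
  colorless starchy: 711 × 1/4 = 177.75
  colorless waxy: 711 × 1/4 = 177.75
χ² = Σ (O − E)² / E
  colored starchy: (178 − 177.75)² / 177.75 = 0.0004
  colored waxy: (174 − 177.75)² / 177.75 = 0.0791
  colorless starchy: (192 − 177.75)² / 177.75 = 1.1424
  colorless waxy: (167 − 177.75)² / 177.75 = 0.6501
χ² = 0.0004 + 0.0791 + 1.1424 + 0.6501 = 1.872

1.872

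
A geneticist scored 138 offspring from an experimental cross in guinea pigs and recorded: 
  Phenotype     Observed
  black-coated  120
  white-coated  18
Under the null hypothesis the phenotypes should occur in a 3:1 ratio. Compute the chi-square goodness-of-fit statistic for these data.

The 3:1 ratio has 4 parts, so with N = 138 the expected counts are:
  black-coated: 138 × 3/4 = 103.5
  white-coated: 138 × 1/4 = 34.5
χ² = Σ (O − E)² / E
  black-coated: (120 − 103.5)² / 103.5 = 2.6304
  white-coated: (18 − 34.5)² / 34.5 = 7.8913
χ² = 2.6304 + 7.8913 = 10.5217 ≈ 10.522

10.522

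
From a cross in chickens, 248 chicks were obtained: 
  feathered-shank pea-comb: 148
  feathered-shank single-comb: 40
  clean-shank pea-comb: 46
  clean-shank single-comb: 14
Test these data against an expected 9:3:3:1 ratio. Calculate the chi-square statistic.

1.577

Total ratio parts = 16. Expected numbers out of 248:
  feathered-shank pea-comb: 248 × 9/16 = 139.5
  feathered-shank single-comb: 248 × 3/16 = 46.5
  clean-shank pea-comb: 248 × 3/16 = 46.5
  clean-shank single-comb: 248 × 1/16 = 15.5
χ² = Σ (O − E)² / E
  feathered-shank pea-comb: (148 − 139.5)² / 139.5 = 0.5179
  feathered-shank single-comb: (40 − 46.5)² / 46.5 = 0.9086
  clean-shank pea-comb: (46 − 46.5)² / 46.5 = 0.0054
  clean-shank single-comb: (14 − 15.5)² / 15.5 = 0.1452
χ² = 0.5179 + 0.9086 + 0.0054 + 0.1452 = 1.5771 ≈ 1.577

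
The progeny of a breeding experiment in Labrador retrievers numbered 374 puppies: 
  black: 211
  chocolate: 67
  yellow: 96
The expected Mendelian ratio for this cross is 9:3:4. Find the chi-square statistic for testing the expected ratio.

0.208

Total ratio parts = 16. Expected numbers out of 374:
  black: 374 × 9/16 = 210.375
  chocolate: 374 × 3/16 = 70.125
  yellow: 374 × 4/16 = 93.5
χ² = Σ (O − E)² / E
  black: (211 − 210.375)² / 210.375 = 0.0019
  chocolate: (67 − 70.125)² / 70.125 = 0.1393
  yellow: (96 − 93.5)² / 93.5 = 0.0668
χ² = 0.0019 + 0.1393 + 0.0668 = 0.208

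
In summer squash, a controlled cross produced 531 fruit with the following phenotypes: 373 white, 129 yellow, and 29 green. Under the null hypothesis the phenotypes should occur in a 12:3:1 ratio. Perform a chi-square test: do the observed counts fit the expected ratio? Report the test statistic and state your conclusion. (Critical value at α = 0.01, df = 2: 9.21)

Expected counts for N = 531 under a 12:3:1 ratio (total parts = 16):
  white: 531 × 12/16 = 398.25
  yellow: 531 × 3/16 = 99.5625
  green: 531 × 1/16 = 33.1875
χ² = Σ (O − E)² / E
  white: (373 − 398.25)² / 398.25 = 1.6009
  yellow: (129 − 99.5625)² / 99.5625 = 8.7037
  green: (29 − 33.1875)² / 33.1875 = 0.5284
χ² = 1.6009 + 8.7037 + 0.5284 = 10.833
Degrees of freedom = 3 − 1 = 2; critical value at α = 0.01 is 9.21.
Since 10.833 > 9.21, we reject the null hypothesis — the data do not fit the 12:3:1 ratio.

10.833; not consistent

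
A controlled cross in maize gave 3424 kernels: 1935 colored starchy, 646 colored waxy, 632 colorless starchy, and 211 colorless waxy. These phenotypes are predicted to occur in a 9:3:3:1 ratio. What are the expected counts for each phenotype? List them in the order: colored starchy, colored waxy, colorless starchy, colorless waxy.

The 9:3:3:1 ratio has 16 parts, so with N = 3424 the expected counts are:
  colored starchy: 3424 × 9/16 = 1926
  colored waxy: 3424 × 3/16 = 642
  colorless starchy: 3424 × 3/16 = 642
  colorless waxy: 3424 × 1/16 = 214

1926, 642, 642, 214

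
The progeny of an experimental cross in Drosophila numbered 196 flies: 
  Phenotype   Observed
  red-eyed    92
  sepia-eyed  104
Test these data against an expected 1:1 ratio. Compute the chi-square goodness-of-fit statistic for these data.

0.735

Total ratio parts = 2. Expected numbers out of 196:
  red-eyed: 196 × 1/2 = 98
  sepia-eyed: 196 × 1/2 = 98
χ² = Σ (O − E)² / E
  red-eyed: (92 − 98)² / 98 = 0.3673
  sepia-eyed: (104 − 98)² / 98 = 0.3673
χ² = 0.3673 + 0.3673 = 0.7346 ≈ 0.735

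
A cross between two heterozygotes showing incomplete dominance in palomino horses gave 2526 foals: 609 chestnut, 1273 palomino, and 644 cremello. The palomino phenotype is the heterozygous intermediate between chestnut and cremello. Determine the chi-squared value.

With incomplete dominance, a heterozygote × heterozygote cross gives a 1:2:1 phenotypic ratio.
Expected counts for N = 2526 under a 1:2:1 ratio (total parts = 4):
  chestnut: 2526 × 1/4 = 631.5
  palomino: 2526 × 2/4 = 1263
  cremello: 2526 × 1/4 = 631.5
χ² = Σ (O − E)² / E
  chestnut: (609 − 631.5)² / 631.5 = 0.8017
  palomino: (1273 − 1263)² / 1263 = 0.0792
  cremello: (644 − 631.5)² / 631.5 = 0.2474
χ² = 0.8017 + 0.0792 + 0.2474 = 1.1283 ≈ 1.128

1.128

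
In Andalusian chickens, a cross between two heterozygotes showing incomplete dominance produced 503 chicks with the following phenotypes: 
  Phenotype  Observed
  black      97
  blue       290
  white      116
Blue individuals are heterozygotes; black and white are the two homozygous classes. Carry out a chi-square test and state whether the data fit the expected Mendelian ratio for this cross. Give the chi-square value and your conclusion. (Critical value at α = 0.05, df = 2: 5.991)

With incomplete dominance, a heterozygote × heterozygote cross gives a 1:2:1 phenotypic ratio.
Under the 1:2:1 hypothesis (Σ ratio = 4, N = 503):
  black: 503 × 1/4 = 125.75
  blue: 503 × 2/4 = 251.5
  white: 503 × 1/4 = 125.75
χ² = Σ (O − E)² / E
  black: (97 − 125.75)² / 125.75 = 6.5731
  blue: (290 − 251.5)² / 251.5 = 5.8936
  white: (116 − 125.75)² / 125.75 = 0.7560
χ² = 6.5731 + 5.8936 + 0.7560 = 13.2227 ≈ 13.223
Degrees of freedom = 3 − 1 = 2; critical value at α = 0.05 is 5.991.
Since 13.223 > 5.991, we reject the null hypothesis — the data do not fit the 1:2:1 ratio.

13.223; not consistent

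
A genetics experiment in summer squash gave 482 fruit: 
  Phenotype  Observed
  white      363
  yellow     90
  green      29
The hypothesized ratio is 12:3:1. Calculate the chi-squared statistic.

0.050

The 12:3:1 ratio has 16 parts, so with N = 482 the expected counts are:
  white: 482 × 12/16 = 361.5
  yellow: 482 × 3/16 = 90.375
  green: 482 × 1/16 = 30.125
χ² = Σ (O − E)² / E
  white: (363 − 361.5)² / 361.5 = 0.0062
  yellow: (90 − 90.375)² / 90.375 = 0.0016
  green: (29 − 30.125)² / 30.125 = 0.0420
χ² = 0.0062 + 0.0016 + 0.0420 = 0.0498 ≈ 0.050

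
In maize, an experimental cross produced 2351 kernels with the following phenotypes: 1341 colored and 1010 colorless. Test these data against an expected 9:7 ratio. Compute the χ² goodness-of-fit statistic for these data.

Under the 9:7 hypothesis (Σ ratio = 16, N = 2351):
  colored: 2351 × 9/16 = 1322.4375
  colorless: 2351 × 7/16 = 1028.5625
χ² = Σ (O − E)² / E
  colored: (1341 − 1322.4375)² / 1322.4375 = 0.2606
  colorless: (1010 − 1028.5625)² / 1028.5625 = 0.3350
χ² = 0.2606 + 0.3350 = 0.5956 ≈ 0.596

0.596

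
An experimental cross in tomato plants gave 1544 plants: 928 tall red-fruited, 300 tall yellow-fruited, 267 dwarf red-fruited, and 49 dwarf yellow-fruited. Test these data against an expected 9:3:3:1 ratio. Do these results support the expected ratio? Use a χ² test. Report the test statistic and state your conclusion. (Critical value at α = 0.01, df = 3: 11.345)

29.587; not consistent

The 9:3:3:1 ratio has 16 parts, so with N = 1544 the expected counts are:
  tall red-fruited: 1544 × 9/16 = 868.5
  tall yellow-fruited: 1544 × 3/16 = 289.5
  dwarf red-fruited: 1544 × 3/16 = 289.5
  dwarf yellow-fruited: 1544 × 1/16 = 96.5
χ² = Σ (O − E)² / E
  tall red-fruited: (928 − 868.5)² / 868.5 = 4.0763
  tall yellow-fruited: (300 − 289.5)² / 289.5 = 0.3808
  dwarf red-fruited: (267 − 289.5)² / 289.5 = 1.7487
  dwarf yellow-fruited: (49 − 96.5)² / 96.5 = 23.3808
χ² = 4.0763 + 0.3808 + 1.7487 + 23.3808 = 29.5866 ≈ 29.587
Degrees of freedom = 4 − 1 = 3; critical value at α = 0.01 is 11.345.
Since 29.587 > 11.345, we reject the null hypothesis — the data do not fit the 9:3:3:1 ratio.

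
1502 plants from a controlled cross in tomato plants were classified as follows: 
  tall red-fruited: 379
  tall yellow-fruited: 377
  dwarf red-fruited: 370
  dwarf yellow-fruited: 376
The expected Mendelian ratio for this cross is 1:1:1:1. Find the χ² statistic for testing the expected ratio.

0.120

The 1:1:1:1 ratio has 4 parts, so with N = 1502 the expected counts are:
  tall red-fruited: 1502 × 1/4 = 375.5
  tall yellow-fruited: 1502 × 1/4 = 375.5
  dwarf red-fruited: 1502 × 1/4 = 375.5
  dwarf yellow-fruited: 1502 × 1/4 = 375.5
χ² = Σ (O − E)² / E
  tall red-fruited: (379 − 375.5)² / 375.5 = 0.0326
  tall yellow-fruited: (377 − 375.5)² / 375.5 = 0.0060
  dwarf red-fruited: (370 − 375.5)² / 375.5 = 0.0806
  dwarf yellow-fruited: (376 − 375.5)² / 375.5 = 0.0007
χ² = 0.0326 + 0.0060 + 0.0806 + 0.0007 = 0.1199 ≈ 0.120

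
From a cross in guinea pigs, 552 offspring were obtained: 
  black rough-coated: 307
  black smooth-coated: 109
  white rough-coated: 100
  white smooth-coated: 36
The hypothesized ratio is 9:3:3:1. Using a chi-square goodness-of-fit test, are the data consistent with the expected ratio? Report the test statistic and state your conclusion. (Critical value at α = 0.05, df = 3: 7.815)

0.515; consistent

Under the 9:3:3:1 hypothesis (Σ ratio = 16, N = 552):
  black rough-coated: 552 × 9/16 = 310.5
  black smooth-coated: 552 × 3/16 = 103.5
  white rough-coated: 552 × 3/16 = 103.5
  white smooth-coated: 552 × 1/16 = 34.5
χ² = Σ (O − E)² / E
  black rough-coated: (307 − 310.5)² / 310.5 = 0.0395
  black smooth-coated: (109 − 103.5)² / 103.5 = 0.2923
  white rough-coated: (100 − 103.5)² / 103.5 = 0.1184
  white smooth-coated: (36 − 34.5)² / 34.5 = 0.0652
χ² = 0.0395 + 0.2923 + 0.1184 + 0.0652 = 0.5154 ≈ 0.515
Degrees of freedom = 4 − 1 = 3; critical value at α = 0.05 is 7.815.
Since 0.515 < 7.815, we fail to reject the null hypothesis — the data are consistent with the 9:3:3:1 ratio.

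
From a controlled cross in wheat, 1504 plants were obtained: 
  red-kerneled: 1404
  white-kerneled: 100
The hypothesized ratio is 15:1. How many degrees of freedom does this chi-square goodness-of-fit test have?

A goodness-of-fit test with 2 phenotype classes has df = 2 − 1 = 1.

1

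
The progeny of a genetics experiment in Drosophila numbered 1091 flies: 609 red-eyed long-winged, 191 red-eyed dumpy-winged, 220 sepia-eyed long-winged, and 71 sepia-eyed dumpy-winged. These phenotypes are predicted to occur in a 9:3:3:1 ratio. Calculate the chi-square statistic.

The 9:3:3:1 ratio has 16 parts, so with N = 1091 the expected counts are:
  red-eyed long-winged: 1091 × 9/16 = 613.6875
  red-eyed dumpy-winged: 1091 × 3/16 = 204.5625
  sepia-eyed long-winged: 1091 × 3/16 = 204.5625
  sepia-eyed dumpy-winged: 1091 × 1/16 = 68.1875
χ² = Σ (O − E)² / E
  red-eyed long-winged: (609 − 613.6875)² / 613.6875 = 0.0358
  red-eyed dumpy-winged: (191 − 204.5625)² / 204.5625 = 0.8992
  sepia-eyed long-winged: (220 − 204.5625)² / 204.5625 = 1.1650
  sepia-eyed dumpy-winged: (71 − 68.1875)² / 68.1875 = 0.1160
χ² = 0.0358 + 0.8992 + 1.1650 + 0.1160 = 2.216

2.216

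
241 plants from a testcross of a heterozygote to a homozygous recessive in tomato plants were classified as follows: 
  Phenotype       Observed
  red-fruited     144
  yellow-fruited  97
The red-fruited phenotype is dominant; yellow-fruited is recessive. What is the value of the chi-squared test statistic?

A testcross of a heterozygote (Aa × aa) gives a 1:1 phenotypic ratio.
The 1:1 ratio has 2 parts, so with N = 241 the expected counts are:
  red-fruited: 241 × 1/2 = 120.5
  yellow-fruited: 241 × 1/2 = 120.5
χ² = Σ (O − E)² / E
  red-fruited: (144 − 120.5)² / 120.5 = 4.5830
  yellow-fruited: (97 − 120.5)² / 120.5 = 4.5830
χ² = 4.5830 + 4.5830 = 9.166

9.166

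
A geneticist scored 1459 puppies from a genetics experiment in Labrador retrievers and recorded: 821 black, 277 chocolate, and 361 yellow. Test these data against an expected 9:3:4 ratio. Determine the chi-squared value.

The 9:3:4 ratio has 16 parts, so with N = 1459 the expected counts are:
  black: 1459 × 9/16 = 820.6875
  chocolate: 1459 × 3/16 = 273.5625
  yellow: 1459 × 4/16 = 364.75
χ² = Σ (O − E)² / E
  black: (821 − 820.6875)² / 820.6875 = 0.0001
  chocolate: (277 − 273.5625)² / 273.5625 = 0.0432
  yellow: (361 − 364.75)² / 364.75 = 0.0386
χ² = 0.0001 + 0.0432 + 0.0386 = 0.0819 ≈ 0.082

0.082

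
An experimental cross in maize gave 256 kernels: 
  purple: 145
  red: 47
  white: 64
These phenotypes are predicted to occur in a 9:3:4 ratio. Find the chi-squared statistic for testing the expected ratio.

Under the 9:3:4 hypothesis (Σ ratio = 16, N = 256):
  purple: 256 × 9/16 = 144
  red: 256 × 3/16 = 48
  white: 256 × 4/16 = 64
χ² = Σ (O − E)² / E
  purple: (145 − 144)² / 144 = 0.0069
  red: (47 − 48)² / 48 = 0.0208
  white: (64 − 64)² / 64 = 0.0000
χ² = 0.0069 + 0.0208 + 0.0000 = 0.0277 ≈ 0.028

0.028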